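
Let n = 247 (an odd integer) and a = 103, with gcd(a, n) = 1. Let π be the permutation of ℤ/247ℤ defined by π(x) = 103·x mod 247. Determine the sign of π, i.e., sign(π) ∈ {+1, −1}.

-1

Orbit of 12 under x↦103x: [12, 1, 103, 235, 246, 144]… (length divides ord_247(103)).
π_103 has 46 disjoint cycles with lengths [6, 6, 6, 6, 6, 6, 6, 6, 6, 6, 6, 6, 6, 6, 6, 6, 6, 6, 6, 6, 6, 6, 6, 6, 6, 6, 6, 6, 6, 6, 6, 6, 6, 6, 6, 6, 6, 6, 6, 2, 2, 2, 2, 2, 2, 1] on {0,…,246}.
247 − 46 = 201 transpositions; sign(π) = (−1)^201 = -1.
(103|247)_J = -1 (Zolotarev's lemma cross-check).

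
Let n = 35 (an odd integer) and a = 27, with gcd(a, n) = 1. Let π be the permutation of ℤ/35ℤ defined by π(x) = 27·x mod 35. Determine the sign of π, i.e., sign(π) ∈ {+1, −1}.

+1

Start at x=13: 13 → 1 → 27 → 29 → 13 (one orbit).
Cycle type of π: 4×7 + 2×3 + 1; total 11 cycles.
With 11 cycles on 35 points, sign = (−1)^{35−11} = +1.
Check: (27/35) = +1 by Zolotarev.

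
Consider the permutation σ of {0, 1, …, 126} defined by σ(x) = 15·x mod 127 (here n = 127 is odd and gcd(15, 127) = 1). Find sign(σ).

Start at x=16: 16 → 113 → 44 → 25 → 121 → 37 → 47 → … (one orbit).
The orbit structure of x ↦ 15x mod 127: 3 orbits of sizes [63, 63, 1].
n − c = 127 − 3 = 124; sign = (−1)^124 = +1.
Via Zolotarev, sign(π_{15}) = (15|127) = +1.

+1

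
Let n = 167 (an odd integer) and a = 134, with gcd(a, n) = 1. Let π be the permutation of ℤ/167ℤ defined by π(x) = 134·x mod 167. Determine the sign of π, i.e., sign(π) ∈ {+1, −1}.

Start at x=17: 17 → 107 → 143 → 124 → 83 → 100 → 40 → … (one orbit).
The orbit structure of x ↦ 134x mod 167: 2 orbits of sizes [166, 1].
Σ(ℓ_i−1) = 167−2 = 165; sign = (−1)^165 = -1.

-1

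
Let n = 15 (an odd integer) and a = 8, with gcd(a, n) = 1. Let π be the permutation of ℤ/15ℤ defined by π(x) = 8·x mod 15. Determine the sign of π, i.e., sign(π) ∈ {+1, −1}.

+1

Start at x=4: 4 → 2 → 1 → 8 → 4 (one orbit).
5 cycles of lengths [4, 4, 4, 2, 1].
With 5 cycles on 15 points, sign = (−1)^{15−5} = +1.
Zolotarev: (8|15) = +1, matching the cycle-count sign.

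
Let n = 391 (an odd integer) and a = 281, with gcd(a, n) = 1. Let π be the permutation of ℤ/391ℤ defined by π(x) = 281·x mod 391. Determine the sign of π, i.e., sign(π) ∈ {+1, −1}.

Trace 259: π^k(259) = [259, 53, 35, 60, 47, 304, 186] for k=0..6.
π_281 has 8 disjoint cycles with lengths [88, 88, 88, 88, 22, 8, 8, 1] on {0,…,390}.
n − c = 391 − 8 = 383; sign = (−1)^383 = -1.
(281|391)_J = -1 (Zolotarev's lemma cross-check).

-1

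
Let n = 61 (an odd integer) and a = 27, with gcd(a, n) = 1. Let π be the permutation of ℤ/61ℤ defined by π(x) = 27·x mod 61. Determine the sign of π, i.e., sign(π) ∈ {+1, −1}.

+1

Orbit of 41 under x↦27x: [41, 9, 60, 34, 3, 20, 52]… (length divides ord_61(27)).
The orbit structure of x ↦ 27x mod 61: 7 orbits of sizes [10, 10, 10, 10, 10, 10, 1].
Σ(ℓ_i−1) = 61−7 = 54; sign = (−1)^54 = +1.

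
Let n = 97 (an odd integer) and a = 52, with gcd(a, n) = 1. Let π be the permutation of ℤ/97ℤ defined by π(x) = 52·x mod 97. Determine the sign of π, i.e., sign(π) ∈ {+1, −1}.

-1

Orbit of 20 under x↦52x: [20, 70, 51, 33, 67, 89, 69]… (length divides ord_97(52)).
Decompose π into cycles: lengths [32, 32, 32, 1] (4 cycles, including the fixed point 0).
4 cycles on 97: each ℓ→(−1)^(ℓ−1), product (−1)^93 = -1.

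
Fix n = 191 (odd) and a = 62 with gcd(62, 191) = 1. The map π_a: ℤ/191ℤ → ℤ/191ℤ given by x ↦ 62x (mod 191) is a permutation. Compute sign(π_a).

Orbit of 43 under x↦62x: [43, 183, 77, 190, 129, 167, 40]… (length divides ord_191(62)).
Cycle type of π: 190 + 1; total 2 cycles.
2 cycles on 191: each ℓ→(−1)^(ℓ−1), product (−1)^189 = -1.
The Jacobi symbol (62|191) = -1 (Zolotarev) agrees.

-1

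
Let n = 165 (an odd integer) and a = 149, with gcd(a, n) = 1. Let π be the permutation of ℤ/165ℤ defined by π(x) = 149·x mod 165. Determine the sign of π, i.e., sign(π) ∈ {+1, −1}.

Start at x=29: 29 → 31 → 164 → 16 → 74 → 136 → 134 → … (one orbit).
Cycle type of π: 10×15 + 2×7 + 1; total 23 cycles.
With 23 cycles on 165 points, sign = (−1)^{165−23} = +1.
Zolotarev: (149|165) = +1, matching the cycle-count sign.

+1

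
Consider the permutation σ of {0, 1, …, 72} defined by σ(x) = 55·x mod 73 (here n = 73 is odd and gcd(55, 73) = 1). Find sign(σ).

Orbit of 55 under x↦55x: [55, 32, 8, 2, 37, 64, 16]… (length divides ord_73(55)).
Cycle lengths of π_55 on ℤ/73ℤ: [9, 9, 9, 9, 9, 9, 9, 9, 1]; 9 cycles in total.
9 cycles on 73: each ℓ→(−1)^(ℓ−1), product (−1)^64 = +1.
(55|73)_J = +1 (Zolotarev's lemma cross-check).

+1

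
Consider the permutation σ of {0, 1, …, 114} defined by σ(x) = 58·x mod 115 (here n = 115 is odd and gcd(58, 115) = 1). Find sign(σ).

-1

Trace 2: π^k(2) = [2, 1, 58, 29, 72, 36, 18] for k=0..6.
π_58 has 6 disjoint cycles with lengths [44, 44, 11, 11, 4, 1] on {0,…,114}.
n − c = 115 − 6 = 109; sign = (−1)^109 = -1.
The Jacobi symbol (58|115) = -1 (Zolotarev) agrees.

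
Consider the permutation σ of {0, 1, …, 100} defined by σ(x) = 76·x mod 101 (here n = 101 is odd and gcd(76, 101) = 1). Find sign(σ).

Orbit of 23 under x↦76x: [23, 31, 33, 84, 21, 81, 96]… (length divides ord_101(76)).
The orbit structure of x ↦ 76x mod 101: 3 orbits of sizes [50, 50, 1].
sign(π) = (−1)^{n − #cycles} = (−1)^{101−3} = (−1)^98 = +1.
Check: (76/101) = +1 by Zolotarev.

+1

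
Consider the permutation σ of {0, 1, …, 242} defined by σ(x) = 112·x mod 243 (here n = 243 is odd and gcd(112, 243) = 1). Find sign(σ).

+1

Trace 40: π^k(40) = [40, 106, 208, 211, 61, 28, 220] for k=0..6.
11 cycles of lengths [81, 81, 27, 27, 9, 9, 3, 3, 1, 1, 1].
Σ(ℓ_i−1) = 243−11 = 232; sign = (−1)^232 = +1.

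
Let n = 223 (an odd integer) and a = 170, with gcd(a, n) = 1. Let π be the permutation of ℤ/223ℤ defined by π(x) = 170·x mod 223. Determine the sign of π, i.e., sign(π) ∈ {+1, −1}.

Start at x=107: 107 → 127 → 182 → 166 → 122 → 1 → 170 → … (one orbit).
Decompose π into cycles: lengths [222, 1] (2 cycles, including the fixed point 0).
2 cycles on 223: each ℓ→(−1)^(ℓ−1), product (−1)^221 = -1.

-1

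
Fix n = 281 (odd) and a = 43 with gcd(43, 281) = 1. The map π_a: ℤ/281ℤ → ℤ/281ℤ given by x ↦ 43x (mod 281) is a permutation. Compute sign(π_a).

+1

Start at x=128: 128 → 165 → 70 → 200 → 170 → 4 → 172 → … (one orbit).
Cycle type of π: 70×4 + 1; total 5 cycles.
sign(π) = (−1)^{n − #cycles} = (−1)^{281−5} = (−1)^276 = +1.
Check: (43/281) = +1 by Zolotarev.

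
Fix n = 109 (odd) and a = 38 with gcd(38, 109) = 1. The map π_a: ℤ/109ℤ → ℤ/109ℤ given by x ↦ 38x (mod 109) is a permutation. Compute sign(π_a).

+1

Start at x=105: 105 → 66 → 1 → 38 → 27 → 45 → 75 → … (one orbit).
Cycle lengths of π_38 on ℤ/109ℤ: [9, 9, 9, 9, 9, 9, 9, 9, 9, 9, 9, 9, 1]; 13 cycles in total.
sign(π) = (−1)^{n − #cycles} = (−1)^{109−13} = (−1)^96 = +1.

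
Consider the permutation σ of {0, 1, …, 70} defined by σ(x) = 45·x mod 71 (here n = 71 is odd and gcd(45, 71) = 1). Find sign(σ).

Orbit of 48 under x↦45x: [48, 30, 1, 45, 37, 32, 20]… (length divides ord_71(45)).
11 cycles of lengths [7, 7, 7, 7, 7, 7, 7, 7, 7, 7, 1].
Σ(ℓ_i−1) = 71−11 = 60; sign = (−1)^60 = +1.
(45|71)_J = +1 (Zolotarev's lemma cross-check).

+1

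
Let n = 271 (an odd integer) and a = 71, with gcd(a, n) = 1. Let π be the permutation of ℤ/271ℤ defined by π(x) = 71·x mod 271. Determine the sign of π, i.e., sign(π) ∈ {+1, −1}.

-1

Orbit of 202 under x↦71x: [202, 250, 135, 100, 54, 40, 130]… (length divides ord_271(71)).
2 cycles of lengths [270, 1].
sign(π) = (−1)^{n − #cycles} = (−1)^{271−2} = (−1)^269 = -1.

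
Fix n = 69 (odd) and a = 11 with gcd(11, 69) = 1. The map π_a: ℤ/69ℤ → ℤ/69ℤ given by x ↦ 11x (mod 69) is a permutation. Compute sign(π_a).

Trace 55: π^k(55) = [55, 53, 31, 65, 25, 68, 58] for k=0..6.
Cycle type of π: 22×3 + 2 + 1; total 5 cycles.
5 cycles on 69: each ℓ→(−1)^(ℓ−1), product (−1)^64 = +1.
Zolotarev: (11|69) = +1, matching the cycle-count sign.

+1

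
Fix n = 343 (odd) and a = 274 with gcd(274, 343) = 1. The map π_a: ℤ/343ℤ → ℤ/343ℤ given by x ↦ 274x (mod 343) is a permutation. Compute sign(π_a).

+1

Trace 288: π^k(288) = [288, 22, 197, 127, 155, 281, 162] for k=0..6.
Cycle lengths of π_274 on ℤ/343ℤ: [49, 49, 49, 49, 49, 49, 7, 7, 7, 7, 7, 7, 1, 1, 1, 1, 1, 1, 1]; 19 cycles in total.
Σ(ℓ_i−1) = 343−19 = 324; sign = (−1)^324 = +1.
Check: (274/343) = +1 by Zolotarev.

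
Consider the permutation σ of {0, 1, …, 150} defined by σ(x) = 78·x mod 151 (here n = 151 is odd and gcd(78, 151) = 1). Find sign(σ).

+1

Start at x=8: 8 → 20 → 50 → 125 → 86 → 64 → 9 → … (one orbit).
Cycle type of π: 25×6 + 1; total 7 cycles.
sign(π) = (−1)^{n − #cycles} = (−1)^{151−7} = (−1)^144 = +1.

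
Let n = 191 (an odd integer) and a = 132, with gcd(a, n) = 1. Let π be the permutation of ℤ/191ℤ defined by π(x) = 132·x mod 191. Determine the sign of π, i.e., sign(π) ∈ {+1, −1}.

Orbit of 175 under x↦132x: [175, 180, 76, 100, 21, 98, 139]… (length divides ord_191(132)).
Cycle type of π: 190 + 1; total 2 cycles.
2 cycles on 191: each ℓ→(−1)^(ℓ−1), product (−1)^189 = -1.

-1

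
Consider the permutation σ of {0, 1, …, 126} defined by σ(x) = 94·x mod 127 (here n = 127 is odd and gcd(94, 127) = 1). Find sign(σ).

Trace 4: π^k(4) = [4, 122, 38, 16, 107, 25, 64] for k=0..6.
Cycle type of π: 21×6 + 1; total 7 cycles.
n − c = 127 − 7 = 120; sign = (−1)^120 = +1.
Check: (94/127) = +1 by Zolotarev.

+1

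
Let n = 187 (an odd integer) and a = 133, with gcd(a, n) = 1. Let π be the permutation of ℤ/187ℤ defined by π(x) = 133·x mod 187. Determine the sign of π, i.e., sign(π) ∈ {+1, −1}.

-1

Orbit of 23 under x↦133x: [23, 67, 122, 144, 78, 89, 56]… (length divides ord_187(133)).
Decompose π into cycles: lengths [16, 16, 16, 16, 16, 16, 16, 16, 16, 16, 16, 1, 1, 1, 1, 1, 1, 1, 1, 1, 1, 1] (22 cycles, including the fixed point 0).
n − c = 187 − 22 = 165; sign = (−1)^165 = -1.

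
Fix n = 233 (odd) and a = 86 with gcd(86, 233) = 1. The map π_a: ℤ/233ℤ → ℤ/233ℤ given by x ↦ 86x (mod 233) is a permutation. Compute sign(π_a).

Start at x=7: 7 → 136 → 46 → 228 → 36 → 67 → 170 → … (one orbit).
π_86 has 2 disjoint cycles with lengths [232, 1] on {0,…,232}.
Σ(ℓ_i−1) = 233−2 = 231; sign = (−1)^231 = -1.
Zolotarev: (86|233) = -1, matching the cycle-count sign.

-1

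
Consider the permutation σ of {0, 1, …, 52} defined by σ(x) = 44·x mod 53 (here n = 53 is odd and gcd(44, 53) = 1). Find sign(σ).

+1

Trace 13: π^k(13) = [13, 42, 46, 10, 16, 15, 24] for k=0..6.
5 cycles of lengths [13, 13, 13, 13, 1].
53 − 5 = 48 transpositions; sign(π) = (−1)^48 = +1.
Via Zolotarev, sign(π_{44}) = (44|53) = +1.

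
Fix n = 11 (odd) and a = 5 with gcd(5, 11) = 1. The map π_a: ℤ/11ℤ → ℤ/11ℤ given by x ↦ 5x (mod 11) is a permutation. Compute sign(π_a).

Trace 9: π^k(9) = [9, 1, 5, 3, 4] for k=0..4.
The orbit structure of x ↦ 5x mod 11: 3 orbits of sizes [5, 5, 1].
With 3 cycles on 11 points, sign = (−1)^{11−3} = +1.

+1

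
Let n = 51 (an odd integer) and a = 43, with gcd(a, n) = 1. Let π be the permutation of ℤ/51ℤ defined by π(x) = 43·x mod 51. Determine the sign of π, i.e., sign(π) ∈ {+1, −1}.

+1

Orbit of 13 under x↦43x: [13, 49, 16, 25, 4, 19, 1]… (length divides ord_51(43)).
9 cycles of lengths [8, 8, 8, 8, 8, 8, 1, 1, 1].
sign(π) = (−1)^{n − #cycles} = (−1)^{51−9} = (−1)^42 = +1.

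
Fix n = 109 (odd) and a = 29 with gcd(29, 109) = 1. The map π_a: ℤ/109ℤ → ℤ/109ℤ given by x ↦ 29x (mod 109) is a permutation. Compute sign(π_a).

Start at x=15: 15 → 108 → 80 → 31 → 27 → 20 → 35 → … (one orbit).
Cycle type of π: 54×2 + 1; total 3 cycles.
sign(π) = (−1)^{n − #cycles} = (−1)^{109−3} = (−1)^106 = +1.

+1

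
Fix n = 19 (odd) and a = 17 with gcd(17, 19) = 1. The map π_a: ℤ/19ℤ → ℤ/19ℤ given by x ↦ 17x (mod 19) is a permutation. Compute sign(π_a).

Trace 4: π^k(4) = [4, 11, 16, 6, 7, 5, 9] for k=0..6.
π_17 has 3 disjoint cycles with lengths [9, 9, 1] on {0,…,18}.
sign(π) = (−1)^{n − #cycles} = (−1)^{19−3} = (−1)^16 = +1.

+1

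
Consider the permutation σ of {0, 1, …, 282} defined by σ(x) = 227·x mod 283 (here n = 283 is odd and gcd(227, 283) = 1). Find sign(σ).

Orbit of 169 under x↦227x: [169, 158, 208, 238, 256, 97, 228]… (length divides ord_283(227)).
3 cycles of lengths [141, 141, 1].
3 cycles on 283: each ℓ→(−1)^(ℓ−1), product (−1)^280 = +1.

+1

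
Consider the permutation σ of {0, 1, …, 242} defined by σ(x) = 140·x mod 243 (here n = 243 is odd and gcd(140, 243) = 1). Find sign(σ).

-1

Orbit of 106 under x↦140x: [106, 17, 193, 47, 19, 230, 124]… (length divides ord_243(140)).
Cycle type of π: 162 + 54 + 18 + 6 + 2 + 1; total 6 cycles.
Σ(ℓ_i−1) = 243−6 = 237; sign = (−1)^237 = -1.
(140|243)_J = -1 (Zolotarev's lemma cross-check).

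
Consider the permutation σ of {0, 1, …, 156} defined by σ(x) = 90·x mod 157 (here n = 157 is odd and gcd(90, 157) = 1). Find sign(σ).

+1

Start at x=27: 27 → 75 → 156 → 67 → 64 → 108 → 143 → … (one orbit).
Decompose π into cycles: lengths [26, 26, 26, 26, 26, 26, 1] (7 cycles, including the fixed point 0).
157 − 7 = 150 transpositions; sign(π) = (−1)^150 = +1.
Check: (90/157) = +1 by Zolotarev.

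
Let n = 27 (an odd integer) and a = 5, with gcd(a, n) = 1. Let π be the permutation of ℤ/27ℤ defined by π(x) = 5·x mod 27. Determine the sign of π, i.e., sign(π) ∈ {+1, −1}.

-1

Start at x=14: 14 → 16 → 26 → 22 → 2 → 10 → 23 → … (one orbit).
The orbit structure of x ↦ 5x mod 27: 4 orbits of sizes [18, 6, 2, 1].
n − c = 27 − 4 = 23; sign = (−1)^23 = -1.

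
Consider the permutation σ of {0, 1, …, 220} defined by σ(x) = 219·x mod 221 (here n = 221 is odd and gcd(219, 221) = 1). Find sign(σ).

Trace 120: π^k(120) = [120, 202, 38, 145, 152, 138, 166] for k=0..6.
π_219 has 12 disjoint cycles with lengths [24, 24, 24, 24, 24, 24, 24, 24, 12, 8, 8, 1] on {0,…,220}.
With 12 cycles on 221 points, sign = (−1)^{221−12} = -1.
(219|221)_J = -1 (Zolotarev's lemma cross-check).

-1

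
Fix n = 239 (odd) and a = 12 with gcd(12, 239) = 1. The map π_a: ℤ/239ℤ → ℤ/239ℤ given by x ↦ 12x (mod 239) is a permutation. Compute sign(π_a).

Trace 127: π^k(127) = [127, 90, 124, 54, 170, 128, 102] for k=0..6.
The orbit structure of x ↦ 12x mod 239: 3 orbits of sizes [119, 119, 1].
239 − 3 = 236 transpositions; sign(π) = (−1)^236 = +1.
The Jacobi symbol (12|239) = +1 (Zolotarev) agrees.

+1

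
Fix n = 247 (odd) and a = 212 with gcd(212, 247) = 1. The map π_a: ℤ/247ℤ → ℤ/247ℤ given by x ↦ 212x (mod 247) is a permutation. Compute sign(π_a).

-1

Trace 74: π^k(74) = [74, 127, 1, 212, 237, 103, 100] for k=0..6.
16 cycles of lengths [18, 18, 18, 18, 18, 18, 18, 18, 18, 18, 18, 18, 18, 6, 6, 1].
16 cycles on 247: each ℓ→(−1)^(ℓ−1), product (−1)^231 = -1.
The Jacobi symbol (212|247) = -1 (Zolotarev) agrees.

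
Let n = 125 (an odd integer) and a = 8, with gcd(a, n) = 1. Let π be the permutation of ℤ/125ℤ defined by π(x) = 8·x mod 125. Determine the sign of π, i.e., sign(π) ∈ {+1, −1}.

-1

Start at x=77: 77 → 116 → 53 → 49 → 17 → 11 → 88 → … (one orbit).
4 cycles of lengths [100, 20, 4, 1].
n − c = 125 − 4 = 121; sign = (−1)^121 = -1.
Zolotarev: (8|125) = -1, matching the cycle-count sign.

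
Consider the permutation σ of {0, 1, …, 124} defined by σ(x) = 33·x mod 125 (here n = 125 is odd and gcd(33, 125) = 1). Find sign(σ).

-1

Start at x=23: 23 → 9 → 47 → 51 → 58 → 39 → 37 → … (one orbit).
Cycle lengths of π_33 on ℤ/125ℤ: [100, 20, 4, 1]; 4 cycles in total.
With 4 cycles on 125 points, sign = (−1)^{125−4} = -1.
(33|125)_J = -1 (Zolotarev's lemma cross-check).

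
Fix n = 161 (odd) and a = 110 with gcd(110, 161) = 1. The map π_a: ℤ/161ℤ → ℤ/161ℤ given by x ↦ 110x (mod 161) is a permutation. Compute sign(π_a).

-1

Trace 93: π^k(93) = [93, 87, 71, 82, 4, 118, 100] for k=0..6.
The orbit structure of x ↦ 110x mod 161: 6 orbits of sizes [66, 66, 11, 11, 6, 1].
Σ(ℓ_i−1) = 161−6 = 155; sign = (−1)^155 = -1.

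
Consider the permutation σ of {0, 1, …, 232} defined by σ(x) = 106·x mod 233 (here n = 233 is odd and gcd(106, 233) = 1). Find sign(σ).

Start at x=88: 88 → 8 → 149 → 183 → 59 → 196 → 39 → … (one orbit).
The orbit structure of x ↦ 106x mod 233: 2 orbits of sizes [232, 1].
2 cycles on 233: each ℓ→(−1)^(ℓ−1), product (−1)^231 = -1.
Check: (106/233) = -1 by Zolotarev.

-1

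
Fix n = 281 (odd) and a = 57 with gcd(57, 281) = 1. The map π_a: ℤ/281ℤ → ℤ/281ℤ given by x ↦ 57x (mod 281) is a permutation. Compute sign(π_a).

Start at x=90: 90 → 72 → 170 → 136 → 165 → 132 → 218 → … (one orbit).
Decompose π into cycles: lengths [140, 140, 1] (3 cycles, including the fixed point 0).
281 − 3 = 278 transpositions; sign(π) = (−1)^278 = +1.

+1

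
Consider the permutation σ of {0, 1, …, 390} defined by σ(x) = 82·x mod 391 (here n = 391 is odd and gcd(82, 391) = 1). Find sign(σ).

Start at x=93: 93 → 197 → 123 → 311 → 87 → 96 → 52 → … (one orbit).
The orbit structure of x ↦ 82x mod 391: 6 orbits of sizes [176, 176, 16, 11, 11, 1].
6 cycles on 391: each ℓ→(−1)^(ℓ−1), product (−1)^385 = -1.
(82|391)_J = -1 (Zolotarev's lemma cross-check).

-1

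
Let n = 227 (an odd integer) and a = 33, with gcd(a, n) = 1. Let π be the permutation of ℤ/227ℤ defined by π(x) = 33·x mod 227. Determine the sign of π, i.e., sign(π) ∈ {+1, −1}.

+1

Orbit of 12 under x↦33x: [12, 169, 129, 171, 195, 79, 110]… (length divides ord_227(33)).
The orbit structure of x ↦ 33x mod 227: 3 orbits of sizes [113, 113, 1].
3 cycles on 227: each ℓ→(−1)^(ℓ−1), product (−1)^224 = +1.
(33|227)_J = +1 (Zolotarev's lemma cross-check).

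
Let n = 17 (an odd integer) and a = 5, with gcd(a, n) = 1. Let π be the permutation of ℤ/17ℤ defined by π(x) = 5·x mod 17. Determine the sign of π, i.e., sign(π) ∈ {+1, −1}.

Trace 4: π^k(4) = [4, 3, 15, 7, 1, 5, 8] for k=0..6.
Cycle lengths of π_5 on ℤ/17ℤ: [16, 1]; 2 cycles in total.
n − c = 17 − 2 = 15; sign = (−1)^15 = -1.
Check: (5/17) = -1 by Zolotarev.

-1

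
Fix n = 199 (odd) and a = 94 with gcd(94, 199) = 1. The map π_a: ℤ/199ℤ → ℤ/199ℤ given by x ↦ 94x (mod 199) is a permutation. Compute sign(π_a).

+1

Start at x=104: 104 → 25 → 161 → 10 → 144 → 4 → 177 → … (one orbit).
Decompose π into cycles: lengths [99, 99, 1] (3 cycles, including the fixed point 0).
Σ(ℓ_i−1) = 199−3 = 196; sign = (−1)^196 = +1.
Zolotarev: (94|199) = +1, matching the cycle-count sign.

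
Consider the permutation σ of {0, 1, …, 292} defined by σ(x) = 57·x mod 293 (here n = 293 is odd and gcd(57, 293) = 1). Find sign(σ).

Start at x=95: 95 → 141 → 126 → 150 → 53 → 91 → 206 → … (one orbit).
5 cycles of lengths [73, 73, 73, 73, 1].
5 cycles on 293: each ℓ→(−1)^(ℓ−1), product (−1)^288 = +1.

+1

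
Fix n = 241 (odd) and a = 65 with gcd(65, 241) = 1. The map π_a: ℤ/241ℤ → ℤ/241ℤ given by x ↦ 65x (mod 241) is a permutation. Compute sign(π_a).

Trace 1: π^k(1) = [1, 65, 128, 126, 237, 222, 211] for k=0..6.
Cycle type of π: 48×5 + 1; total 6 cycles.
6 cycles on 241: each ℓ→(−1)^(ℓ−1), product (−1)^235 = -1.
Via Zolotarev, sign(π_{65}) = (65|241) = -1.

-1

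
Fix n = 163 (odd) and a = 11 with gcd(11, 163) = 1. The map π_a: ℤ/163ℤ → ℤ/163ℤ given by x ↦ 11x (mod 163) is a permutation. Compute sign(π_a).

Start at x=64: 64 → 52 → 83 → 98 → 100 → 122 → 38 → … (one orbit).
Decompose π into cycles: lengths [162, 1] (2 cycles, including the fixed point 0).
163 − 2 = 161 transpositions; sign(π) = (−1)^161 = -1.
The Jacobi symbol (11|163) = -1 (Zolotarev) agrees.

-1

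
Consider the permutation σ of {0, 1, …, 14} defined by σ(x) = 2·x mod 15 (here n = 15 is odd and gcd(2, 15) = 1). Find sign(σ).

Trace 2: π^k(2) = [2, 4, 8, 1] for k=0..3.
Cycle type of π: 4×3 + 2 + 1; total 5 cycles.
sign(π) = (−1)^{n − #cycles} = (−1)^{15−5} = (−1)^10 = +1.
Check: (2/15) = +1 by Zolotarev.

+1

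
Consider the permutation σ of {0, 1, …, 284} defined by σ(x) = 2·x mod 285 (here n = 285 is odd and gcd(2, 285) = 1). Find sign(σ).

Start at x=64: 64 → 128 → 256 → 227 → 169 → 53 → 106 → … (one orbit).
Decompose π into cycles: lengths [36, 36, 36, 36, 36, 36, 18, 18, 18, 4, 4, 4, 2, 1] (14 cycles, including the fixed point 0).
285 − 14 = 271 transpositions; sign(π) = (−1)^271 = -1.

-1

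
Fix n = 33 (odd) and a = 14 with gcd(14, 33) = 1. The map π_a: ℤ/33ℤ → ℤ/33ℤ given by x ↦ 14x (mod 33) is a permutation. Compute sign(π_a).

-1

Trace 14: π^k(14) = [14, 31, 5, 4, 23, 25, 20] for k=0..6.
Cycle type of π: 10×2 + 5×2 + 2 + 1; total 6 cycles.
n − c = 33 − 6 = 27; sign = (−1)^27 = -1.
Check: (14/33) = -1 by Zolotarev.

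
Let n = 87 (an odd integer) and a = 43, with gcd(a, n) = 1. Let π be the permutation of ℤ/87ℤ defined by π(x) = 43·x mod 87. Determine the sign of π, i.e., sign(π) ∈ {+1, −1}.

Trace 13: π^k(13) = [13, 37, 25, 31, 28, 73, 7] for k=0..6.
The orbit structure of x ↦ 43x mod 87: 6 orbits of sizes [28, 28, 28, 1, 1, 1].
n − c = 87 − 6 = 81; sign = (−1)^81 = -1.
Check: (43/87) = -1 by Zolotarev.

-1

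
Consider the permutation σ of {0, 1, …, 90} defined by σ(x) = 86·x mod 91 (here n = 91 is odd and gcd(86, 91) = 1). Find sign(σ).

-1

Trace 44: π^k(44) = [44, 53, 8, 51, 18, 1, 86] for k=0..6.
The orbit structure of x ↦ 86x mod 91: 12 orbits of sizes [12, 12, 12, 12, 12, 12, 4, 4, 4, 3, 3, 1].
Σ(ℓ_i−1) = 91−12 = 79; sign = (−1)^79 = -1.
Zolotarev: (86|91) = -1, matching the cycle-count sign.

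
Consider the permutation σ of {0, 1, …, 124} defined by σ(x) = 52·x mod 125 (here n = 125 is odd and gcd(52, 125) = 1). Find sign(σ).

-1

Orbit of 99 under x↦52x: [99, 23, 71, 67, 109, 43, 111]… (length divides ord_125(52)).
π_52 has 4 disjoint cycles with lengths [100, 20, 4, 1] on {0,…,124}.
sign(π) = (−1)^{n − #cycles} = (−1)^{125−4} = (−1)^121 = -1.
Via Zolotarev, sign(π_{52}) = (52|125) = -1.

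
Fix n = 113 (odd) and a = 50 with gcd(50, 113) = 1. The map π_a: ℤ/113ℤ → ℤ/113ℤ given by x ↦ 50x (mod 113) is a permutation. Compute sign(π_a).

+1

Start at x=99: 99 → 91 → 30 → 31 → 81 → 95 → 4 → … (one orbit).
3 cycles of lengths [56, 56, 1].
113 − 3 = 110 transpositions; sign(π) = (−1)^110 = +1.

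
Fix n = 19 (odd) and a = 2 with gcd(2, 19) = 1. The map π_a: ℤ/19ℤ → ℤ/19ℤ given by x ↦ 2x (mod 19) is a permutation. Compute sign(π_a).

Orbit of 3 under x↦2x: [3, 6, 12, 5, 10, 1, 2]… (length divides ord_19(2)).
π_2 has 2 disjoint cycles with lengths [18, 1] on {0,…,18}.
n − c = 19 − 2 = 17; sign = (−1)^17 = -1.
Zolotarev: (2|19) = -1, matching the cycle-count sign.

-1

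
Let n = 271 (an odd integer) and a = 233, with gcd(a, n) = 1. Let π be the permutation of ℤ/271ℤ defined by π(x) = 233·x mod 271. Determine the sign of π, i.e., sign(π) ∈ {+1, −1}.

+1

Start at x=265: 265 → 228 → 8 → 238 → 170 → 44 → 225 → … (one orbit).
3 cycles of lengths [135, 135, 1].
With 3 cycles on 271 points, sign = (−1)^{271−3} = +1.
Via Zolotarev, sign(π_{233}) = (233|271) = +1.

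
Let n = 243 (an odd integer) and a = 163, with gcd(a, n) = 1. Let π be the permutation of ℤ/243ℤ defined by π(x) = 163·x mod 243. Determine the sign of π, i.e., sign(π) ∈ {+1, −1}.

Trace 1: π^k(1) = [1, 163, 82] for k=0..2.
π_163 has 135 disjoint cycles with lengths [3, 3, 3, 3, 3, 3, 3, 3, 3, 3, 3, 3, 3, 3, 3, 3, 3, 3, 3, 3, 3, 3, 3, 3, 3, 3, 3, 3, 3, 3, 3, 3, 3, 3, 3, 3, 3, 3, 3, 3, 3, 3, 3, 3, 3, 3, 3, 3, 3, 3, 3, 3, 3, 3, 1, 1, 1, 1, 1, 1, 1, 1, 1, 1, 1, 1, 1, 1, 1, 1, 1, 1, 1, 1, 1, 1, 1, 1, 1, 1, 1, 1, 1, 1, 1, 1, 1, 1, 1, 1, 1, 1, 1, 1, 1, 1, 1, 1, 1, 1, 1, 1, 1, 1, 1, 1, 1, 1, 1, 1, 1, 1, 1, 1, 1, 1, 1, 1, 1, 1, 1, 1, 1, 1, 1, 1, 1, 1, 1, 1, 1, 1, 1, 1, 1] on {0,…,242}.
With 135 cycles on 243 points, sign = (−1)^{243−135} = +1.
Zolotarev: (163|243) = +1, matching the cycle-count sign.

+1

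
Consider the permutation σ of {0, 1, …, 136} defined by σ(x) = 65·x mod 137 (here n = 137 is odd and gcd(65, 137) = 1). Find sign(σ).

Start at x=136: 136 → 72 → 22 → 60 → 64 → 50 → 99 → … (one orbit).
5 cycles of lengths [34, 34, 34, 34, 1].
sign(π) = (−1)^{n − #cycles} = (−1)^{137−5} = (−1)^132 = +1.
Zolotarev: (65|137) = +1, matching the cycle-count sign.

+1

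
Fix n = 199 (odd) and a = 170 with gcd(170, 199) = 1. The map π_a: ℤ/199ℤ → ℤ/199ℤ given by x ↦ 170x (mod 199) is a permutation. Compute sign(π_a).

-1

Orbit of 180 under x↦170x: [180, 153, 140, 119, 131, 181, 124]… (length divides ord_199(170)).
Decompose π into cycles: lengths [198, 1] (2 cycles, including the fixed point 0).
n − c = 199 − 2 = 197; sign = (−1)^197 = -1.
Via Zolotarev, sign(π_{170}) = (170|199) = -1.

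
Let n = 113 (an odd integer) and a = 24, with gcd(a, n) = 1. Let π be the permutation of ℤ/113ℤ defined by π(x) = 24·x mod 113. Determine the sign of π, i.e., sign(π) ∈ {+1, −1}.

-1

Trace 105: π^k(105) = [105, 34, 25, 35, 49, 46, 87] for k=0..6.
π_24 has 2 disjoint cycles with lengths [112, 1] on {0,…,112}.
Σ(ℓ_i−1) = 113−2 = 111; sign = (−1)^111 = -1.
Zolotarev: (24|113) = -1, matching the cycle-count sign.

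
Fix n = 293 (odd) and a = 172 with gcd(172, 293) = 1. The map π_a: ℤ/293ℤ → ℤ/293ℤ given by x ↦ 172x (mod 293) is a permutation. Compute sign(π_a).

Trace 284: π^k(284) = [284, 210, 81, 161, 150, 16, 115] for k=0..6.
The orbit structure of x ↦ 172x mod 293: 5 orbits of sizes [73, 73, 73, 73, 1].
293 − 5 = 288 transpositions; sign(π) = (−1)^288 = +1.

+1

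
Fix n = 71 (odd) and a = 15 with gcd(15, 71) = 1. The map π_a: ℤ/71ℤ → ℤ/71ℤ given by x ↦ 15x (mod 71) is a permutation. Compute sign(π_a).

Trace 15: π^k(15) = [15, 12, 38, 2, 30, 24, 5] for k=0..6.
π_15 has 3 disjoint cycles with lengths [35, 35, 1] on {0,…,70}.
Σ(ℓ_i−1) = 71−3 = 68; sign = (−1)^68 = +1.

+1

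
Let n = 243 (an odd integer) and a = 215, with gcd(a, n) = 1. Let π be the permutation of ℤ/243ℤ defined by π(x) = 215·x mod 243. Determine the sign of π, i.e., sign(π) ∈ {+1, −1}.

-1

Orbit of 161 under x↦215x: [161, 109, 107, 163, 53, 217, 242]… (length divides ord_243(215)).
32 cycles of lengths [18, 18, 18, 18, 18, 18, 18, 18, 18, 6, 6, 6, 6, 6, 6, 6, 6, 6, 2, 2, 2, 2, 2, 2, 2, 2, 2, 2, 2, 2, 2, 1].
32 cycles on 243: each ℓ→(−1)^(ℓ−1), product (−1)^211 = -1.
Via Zolotarev, sign(π_{215}) = (215|243) = -1.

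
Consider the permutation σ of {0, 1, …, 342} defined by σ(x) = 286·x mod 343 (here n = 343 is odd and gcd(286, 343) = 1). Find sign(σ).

Trace 120: π^k(120) = [120, 20, 232, 153, 197, 90, 15] for k=0..6.
The orbit structure of x ↦ 286x mod 343: 10 orbits of sizes [98, 98, 98, 14, 14, 14, 2, 2, 2, 1].
With 10 cycles on 343 points, sign = (−1)^{343−10} = -1.
(286|343)_J = -1 (Zolotarev's lemma cross-check).

-1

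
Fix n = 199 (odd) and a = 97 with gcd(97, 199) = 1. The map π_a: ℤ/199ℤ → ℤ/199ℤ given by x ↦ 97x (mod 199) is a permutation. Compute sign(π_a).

Orbit of 73 under x↦97x: [73, 116, 108, 128, 78, 4, 189]… (length divides ord_199(97)).
Decompose π into cycles: lengths [198, 1] (2 cycles, including the fixed point 0).
With 2 cycles on 199 points, sign = (−1)^{199−2} = -1.
Check: (97/199) = -1 by Zolotarev.

-1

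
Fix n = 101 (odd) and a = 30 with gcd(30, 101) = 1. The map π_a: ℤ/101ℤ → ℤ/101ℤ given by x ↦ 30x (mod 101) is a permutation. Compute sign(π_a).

+1

Orbit of 49 under x↦30x: [49, 56, 64, 1, 30, 92, 33]… (length divides ord_101(30)).
3 cycles of lengths [50, 50, 1].
Σ(ℓ_i−1) = 101−3 = 98; sign = (−1)^98 = +1.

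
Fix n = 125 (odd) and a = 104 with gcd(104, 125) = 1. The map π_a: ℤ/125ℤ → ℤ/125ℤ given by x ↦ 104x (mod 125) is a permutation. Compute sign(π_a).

Trace 9: π^k(9) = [9, 61, 94, 26, 79, 91, 89] for k=0..6.
Cycle type of π: 50×2 + 10×2 + 2×2 + 1; total 7 cycles.
7 cycles on 125: each ℓ→(−1)^(ℓ−1), product (−1)^118 = +1.

+1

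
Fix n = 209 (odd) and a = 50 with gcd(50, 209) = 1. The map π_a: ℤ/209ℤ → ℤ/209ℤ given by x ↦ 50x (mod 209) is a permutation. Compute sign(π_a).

+1

Start at x=65: 65 → 115 → 107 → 125 → 189 → 45 → 160 → … (one orbit).
Cycle lengths of π_50 on ℤ/209ℤ: [30, 30, 30, 30, 30, 30, 10, 6, 6, 6, 1]; 11 cycles in total.
With 11 cycles on 209 points, sign = (−1)^{209−11} = +1.
Check: (50/209) = +1 by Zolotarev.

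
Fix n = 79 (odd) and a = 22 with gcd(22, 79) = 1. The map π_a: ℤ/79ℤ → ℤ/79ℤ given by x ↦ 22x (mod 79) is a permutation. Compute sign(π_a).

Orbit of 38 under x↦22x: [38, 46, 64, 65, 8, 18, 1]… (length divides ord_79(22)).
7 cycles of lengths [13, 13, 13, 13, 13, 13, 1].
79 − 7 = 72 transpositions; sign(π) = (−1)^72 = +1.

+1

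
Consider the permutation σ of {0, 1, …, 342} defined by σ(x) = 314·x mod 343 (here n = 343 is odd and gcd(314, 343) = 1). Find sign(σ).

Orbit of 323 under x↦314x: [323, 237, 330, 34, 43, 125, 148]… (length divides ord_343(314)).
The orbit structure of x ↦ 314x mod 343: 10 orbits of sizes [98, 98, 98, 14, 14, 14, 2, 2, 2, 1].
sign(π) = (−1)^{n − #cycles} = (−1)^{343−10} = (−1)^333 = -1.
The Jacobi symbol (314|343) = -1 (Zolotarev) agrees.

-1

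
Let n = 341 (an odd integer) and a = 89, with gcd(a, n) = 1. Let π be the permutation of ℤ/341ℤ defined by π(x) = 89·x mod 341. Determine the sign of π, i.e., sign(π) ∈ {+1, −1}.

Start at x=89: 89 → 78 → 122 → 287 → 309 → 221 → 232 → … (one orbit).
44 cycles of lengths [10, 10, 10, 10, 10, 10, 10, 10, 10, 10, 10, 10, 10, 10, 10, 10, 10, 10, 10, 10, 10, 10, 10, 10, 10, 10, 10, 10, 10, 10, 10, 10, 10, 1, 1, 1, 1, 1, 1, 1, 1, 1, 1, 1].
Σ(ℓ_i−1) = 341−44 = 297; sign = (−1)^297 = -1.

-1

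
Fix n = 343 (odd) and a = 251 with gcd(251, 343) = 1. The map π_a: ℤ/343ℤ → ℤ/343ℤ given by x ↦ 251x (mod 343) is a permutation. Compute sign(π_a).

-1

Orbit of 197 under x↦251x: [197, 55, 85, 69, 169, 230, 106]… (length divides ord_343(251)).
10 cycles of lengths [98, 98, 98, 14, 14, 14, 2, 2, 2, 1].
sign(π) = (−1)^{n − #cycles} = (−1)^{343−10} = (−1)^333 = -1.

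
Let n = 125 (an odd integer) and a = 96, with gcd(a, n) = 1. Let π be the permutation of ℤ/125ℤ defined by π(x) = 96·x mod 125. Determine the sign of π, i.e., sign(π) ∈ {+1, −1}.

+1

Start at x=51: 51 → 21 → 16 → 36 → 81 → 26 → 121 → … (one orbit).
π_96 has 13 disjoint cycles with lengths [25, 25, 25, 25, 5, 5, 5, 5, 1, 1, 1, 1, 1] on {0,…,124}.
n − c = 125 − 13 = 112; sign = (−1)^112 = +1.
Zolotarev: (96|125) = +1, matching the cycle-count sign.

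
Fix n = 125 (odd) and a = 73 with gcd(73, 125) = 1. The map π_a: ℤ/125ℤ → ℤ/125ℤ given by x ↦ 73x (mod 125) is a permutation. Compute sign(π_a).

Start at x=52: 52 → 46 → 108 → 9 → 32 → 86 → 28 → … (one orbit).
π_73 has 4 disjoint cycles with lengths [100, 20, 4, 1] on {0,…,124}.
With 4 cycles on 125 points, sign = (−1)^{125−4} = -1.

-1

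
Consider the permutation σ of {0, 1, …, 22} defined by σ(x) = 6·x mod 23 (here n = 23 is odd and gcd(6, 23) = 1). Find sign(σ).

Orbit of 8 under x↦6x: [8, 2, 12, 3, 18, 16, 4]… (length divides ord_23(6)).
3 cycles of lengths [11, 11, 1].
With 3 cycles on 23 points, sign = (−1)^{23−3} = +1.
The Jacobi symbol (6|23) = +1 (Zolotarev) agrees.

+1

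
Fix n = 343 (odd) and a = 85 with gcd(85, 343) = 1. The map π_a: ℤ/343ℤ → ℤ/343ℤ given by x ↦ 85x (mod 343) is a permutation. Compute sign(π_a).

Trace 29: π^k(29) = [29, 64, 295, 36, 316, 106, 92] for k=0..6.
π_85 has 19 disjoint cycles with lengths [49, 49, 49, 49, 49, 49, 7, 7, 7, 7, 7, 7, 1, 1, 1, 1, 1, 1, 1] on {0,…,342}.
Σ(ℓ_i−1) = 343−19 = 324; sign = (−1)^324 = +1.
Check: (85/343) = +1 by Zolotarev.

+1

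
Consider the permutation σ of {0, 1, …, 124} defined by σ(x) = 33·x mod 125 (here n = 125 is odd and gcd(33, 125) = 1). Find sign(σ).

Orbit of 38 under x↦33x: [38, 4, 7, 106, 123, 59, 72]… (length divides ord_125(33)).
Decompose π into cycles: lengths [100, 20, 4, 1] (4 cycles, including the fixed point 0).
With 4 cycles on 125 points, sign = (−1)^{125−4} = -1.

-1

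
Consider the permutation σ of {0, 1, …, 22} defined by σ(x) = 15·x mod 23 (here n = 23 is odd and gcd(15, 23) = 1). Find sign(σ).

-1

Orbit of 16 under x↦15x: [16, 10, 12, 19, 9, 20, 1]… (length divides ord_23(15)).
2 cycles of lengths [22, 1].
Σ(ℓ_i−1) = 23−2 = 21; sign = (−1)^21 = -1.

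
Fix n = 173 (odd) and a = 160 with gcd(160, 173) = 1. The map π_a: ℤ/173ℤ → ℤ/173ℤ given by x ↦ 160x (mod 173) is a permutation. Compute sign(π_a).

Orbit of 164 under x↦160x: [164, 117, 36, 51, 29, 142, 57]… (length divides ord_173(160)).
Cycle type of π: 43×4 + 1; total 5 cycles.
n − c = 173 − 5 = 168; sign = (−1)^168 = +1.

+1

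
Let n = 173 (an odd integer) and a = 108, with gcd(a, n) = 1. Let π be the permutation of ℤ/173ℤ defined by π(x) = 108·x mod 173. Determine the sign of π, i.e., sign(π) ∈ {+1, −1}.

Orbit of 123 under x↦108x: [123, 136, 156, 67, 143, 47, 59]… (length divides ord_173(108)).
The orbit structure of x ↦ 108x mod 173: 2 orbits of sizes [172, 1].
173 − 2 = 171 transpositions; sign(π) = (−1)^171 = -1.
Via Zolotarev, sign(π_{108}) = (108|173) = -1.

-1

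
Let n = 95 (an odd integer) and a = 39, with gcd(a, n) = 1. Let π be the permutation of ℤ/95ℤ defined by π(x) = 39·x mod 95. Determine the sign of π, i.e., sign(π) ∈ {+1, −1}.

Start at x=39: 39 → 1 → 39 (one orbit).
Cycle lengths of π_39 on ℤ/95ℤ: [2, 2, 2, 2, 2, 2, 2, 2, 2, 2, 2, 2, 2, 2, 2, 2, 2, 2, 2, 2, 2, 2, 2, 2, 2, 2, 2, 2, 2, 2, 2, 2, 2, 2, 2, 2, 2, 2, 1, 1, 1, 1, 1, 1, 1, 1, 1, 1, 1, 1, 1, 1, 1, 1, 1, 1, 1]; 57 cycles in total.
sign(π) = (−1)^{n − #cycles} = (−1)^{95−57} = (−1)^38 = +1.
(39|95)_J = +1 (Zolotarev's lemma cross-check).

+1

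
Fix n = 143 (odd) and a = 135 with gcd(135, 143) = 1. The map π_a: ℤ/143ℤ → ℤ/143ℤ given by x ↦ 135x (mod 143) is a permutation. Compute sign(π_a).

Start at x=47: 47 → 53 → 5 → 103 → 34 → 14 → 31 → … (one orbit).
π_135 has 12 disjoint cycles with lengths [20, 20, 20, 20, 20, 20, 5, 5, 4, 4, 4, 1] on {0,…,142}.
Σ(ℓ_i−1) = 143−12 = 131; sign = (−1)^131 = -1.
Via Zolotarev, sign(π_{135}) = (135|143) = -1.

-1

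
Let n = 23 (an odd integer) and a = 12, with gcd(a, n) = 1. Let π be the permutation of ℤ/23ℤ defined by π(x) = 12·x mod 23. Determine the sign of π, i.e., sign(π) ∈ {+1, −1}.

+1

Start at x=3: 3 → 13 → 18 → 9 → 16 → 8 → 4 → … (one orbit).
Cycle lengths of π_12 on ℤ/23ℤ: [11, 11, 1]; 3 cycles in total.
n − c = 23 − 3 = 20; sign = (−1)^20 = +1.
(12|23)_J = +1 (Zolotarev's lemma cross-check).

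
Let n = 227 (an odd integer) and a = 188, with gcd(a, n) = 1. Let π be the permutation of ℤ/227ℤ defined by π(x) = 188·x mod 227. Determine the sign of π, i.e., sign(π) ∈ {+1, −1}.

Trace 129: π^k(129) = [129, 190, 81, 19, 167, 70, 221] for k=0..6.
3 cycles of lengths [113, 113, 1].
3 cycles on 227: each ℓ→(−1)^(ℓ−1), product (−1)^224 = +1.

+1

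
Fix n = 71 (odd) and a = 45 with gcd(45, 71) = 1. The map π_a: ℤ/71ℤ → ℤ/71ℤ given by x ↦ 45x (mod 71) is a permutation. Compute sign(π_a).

Orbit of 45 under x↦45x: [45, 37, 32, 20, 48, 30, 1]… (length divides ord_71(45)).
The orbit structure of x ↦ 45x mod 71: 11 orbits of sizes [7, 7, 7, 7, 7, 7, 7, 7, 7, 7, 1].
With 11 cycles on 71 points, sign = (−1)^{71−11} = +1.
The Jacobi symbol (45|71) = +1 (Zolotarev) agrees.

+1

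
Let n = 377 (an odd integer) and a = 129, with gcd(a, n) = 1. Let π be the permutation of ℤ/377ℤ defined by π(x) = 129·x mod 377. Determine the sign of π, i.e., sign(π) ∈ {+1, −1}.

+1

Trace 53: π^k(53) = [53, 51, 170, 64, 339, 376, 248] for k=0..6.
Cycle type of π: 14×26 + 2×6 + 1; total 33 cycles.
With 33 cycles on 377 points, sign = (−1)^{377−33} = +1.
Zolotarev: (129|377) = +1, matching the cycle-count sign.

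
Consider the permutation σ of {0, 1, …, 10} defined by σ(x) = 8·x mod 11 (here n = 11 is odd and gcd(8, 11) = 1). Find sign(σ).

Orbit of 10 under x↦8x: [10, 3, 2, 5, 7, 1, 8]… (length divides ord_11(8)).
π_8 has 2 disjoint cycles with lengths [10, 1] on {0,…,10}.
sign(π) = (−1)^{n − #cycles} = (−1)^{11−2} = (−1)^9 = -1.
Via Zolotarev, sign(π_{8}) = (8|11) = -1.

-1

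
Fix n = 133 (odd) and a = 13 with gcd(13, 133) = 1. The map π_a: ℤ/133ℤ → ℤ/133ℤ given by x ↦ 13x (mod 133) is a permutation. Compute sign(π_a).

+1

Start at x=90: 90 → 106 → 48 → 92 → 132 → 120 → 97 → … (one orbit).
Decompose π into cycles: lengths [18, 18, 18, 18, 18, 18, 18, 2, 2, 2, 1] (11 cycles, including the fixed point 0).
n − c = 133 − 11 = 122; sign = (−1)^122 = +1.
Via Zolotarev, sign(π_{13}) = (13|133) = +1.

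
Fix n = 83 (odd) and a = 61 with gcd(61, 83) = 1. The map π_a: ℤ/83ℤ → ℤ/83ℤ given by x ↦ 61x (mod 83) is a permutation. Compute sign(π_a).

Trace 68: π^k(68) = [68, 81, 44, 28, 48, 23, 75] for k=0..6.
3 cycles of lengths [41, 41, 1].
Σ(ℓ_i−1) = 83−3 = 80; sign = (−1)^80 = +1.
Via Zolotarev, sign(π_{61}) = (61|83) = +1.

+1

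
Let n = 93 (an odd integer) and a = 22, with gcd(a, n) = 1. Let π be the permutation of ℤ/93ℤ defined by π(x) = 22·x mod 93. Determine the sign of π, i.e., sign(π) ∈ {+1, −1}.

Orbit of 52 under x↦22x: [52, 28, 58, 67, 79, 64, 13]… (length divides ord_93(22)).
π_22 has 6 disjoint cycles with lengths [30, 30, 30, 1, 1, 1] on {0,…,92}.
With 6 cycles on 93 points, sign = (−1)^{93−6} = -1.
The Jacobi symbol (22|93) = -1 (Zolotarev) agrees.

-1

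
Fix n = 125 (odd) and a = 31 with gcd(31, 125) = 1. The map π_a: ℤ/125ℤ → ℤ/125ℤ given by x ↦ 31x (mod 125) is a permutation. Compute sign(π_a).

Orbit of 121 under x↦31x: [121, 1, 31, 86, 41, 21, 26]… (length divides ord_125(31)).
Cycle lengths of π_31 on ℤ/125ℤ: [25, 25, 25, 25, 5, 5, 5, 5, 1, 1, 1, 1, 1]; 13 cycles in total.
125 − 13 = 112 transpositions; sign(π) = (−1)^112 = +1.

+1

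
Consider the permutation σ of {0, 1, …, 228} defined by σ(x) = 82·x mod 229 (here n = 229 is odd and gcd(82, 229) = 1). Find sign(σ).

+1

Orbit of 130 under x↦82x: [130, 126, 27, 153, 180, 104, 55]… (length divides ord_229(82)).
Decompose π into cycles: lengths [57, 57, 57, 57, 1] (5 cycles, including the fixed point 0).
Σ(ℓ_i−1) = 229−5 = 224; sign = (−1)^224 = +1.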